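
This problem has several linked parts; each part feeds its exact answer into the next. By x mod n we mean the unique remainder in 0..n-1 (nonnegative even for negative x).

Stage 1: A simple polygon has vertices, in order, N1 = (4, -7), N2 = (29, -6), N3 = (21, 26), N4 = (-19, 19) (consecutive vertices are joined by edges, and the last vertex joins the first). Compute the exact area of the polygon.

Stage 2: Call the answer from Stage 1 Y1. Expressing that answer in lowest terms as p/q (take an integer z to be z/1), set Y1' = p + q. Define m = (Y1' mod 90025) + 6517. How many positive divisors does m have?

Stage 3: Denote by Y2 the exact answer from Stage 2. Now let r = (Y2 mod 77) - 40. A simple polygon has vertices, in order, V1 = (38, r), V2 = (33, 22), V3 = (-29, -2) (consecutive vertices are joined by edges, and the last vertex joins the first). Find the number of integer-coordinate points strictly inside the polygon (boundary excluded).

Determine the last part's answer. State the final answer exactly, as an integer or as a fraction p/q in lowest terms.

Stage 1: cross terms: (4*-6 - 29*-7)=179, (29*26 - 21*-6)=880, (21*19 - -19*26)=893, (-19*-7 - 4*19)=57; twice the area = |2009| = 2009; area = 2009/2; answer 2009/2
Stage 2: Y1 = 2009/2; threaded value p + q = 2011; m = 8528; 8528 = 2^4 * 13 * 41; number of divisors = (4+1) * (1+1) * (1+1) = 20; answer 20
Stage 3: Y2 = 20; r = -20; cross terms: (38*22 - 33*-20)=1496, (33*-2 - -29*22)=572, (-29*-20 - 38*-2)=656; twice the area = |2724| = 2724; area = 1362; boundary points = 1 + 2 + 1 = 4; strictly interior points = area - boundary/2 + 1 = 1361; answer 1361

1361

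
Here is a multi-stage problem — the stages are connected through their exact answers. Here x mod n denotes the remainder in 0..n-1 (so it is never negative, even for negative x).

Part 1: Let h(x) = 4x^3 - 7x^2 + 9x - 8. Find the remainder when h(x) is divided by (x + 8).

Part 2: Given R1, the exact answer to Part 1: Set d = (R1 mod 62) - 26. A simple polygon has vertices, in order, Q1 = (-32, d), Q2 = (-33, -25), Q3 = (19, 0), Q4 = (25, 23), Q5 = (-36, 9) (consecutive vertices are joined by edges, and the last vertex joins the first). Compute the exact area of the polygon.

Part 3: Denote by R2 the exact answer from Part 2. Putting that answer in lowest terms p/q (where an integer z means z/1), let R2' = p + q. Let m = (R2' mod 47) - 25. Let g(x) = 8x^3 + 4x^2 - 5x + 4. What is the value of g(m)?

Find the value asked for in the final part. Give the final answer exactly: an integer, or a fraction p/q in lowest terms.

33716

Part 1: remainder = value at the root: 4*(-8)^3 - 7*(-8)^2 + 9*(-8)^1 - 8 = (-2048) + (-448) + (-72) + (-8) = -2576; answer -2576
Part 2: R1 = -2576; d = 2; cross terms: (-32*-25 - -33*2)=866, (-33*0 - 19*-25)=475, (19*23 - 25*0)=437, (25*9 - -36*23)=1053, (-36*2 - -32*9)=216; twice the area = |3047| = 3047; area = 3047/2; answer 3047/2
Part 3: R2 = 3047/2; threaded value p + q = 3049; m = 16; 8*(16)^3 + 4*(16)^2 - 5*(16)^1 + 4 = (32768) + (1024) + (-80) + (4) = 33716; answer 33716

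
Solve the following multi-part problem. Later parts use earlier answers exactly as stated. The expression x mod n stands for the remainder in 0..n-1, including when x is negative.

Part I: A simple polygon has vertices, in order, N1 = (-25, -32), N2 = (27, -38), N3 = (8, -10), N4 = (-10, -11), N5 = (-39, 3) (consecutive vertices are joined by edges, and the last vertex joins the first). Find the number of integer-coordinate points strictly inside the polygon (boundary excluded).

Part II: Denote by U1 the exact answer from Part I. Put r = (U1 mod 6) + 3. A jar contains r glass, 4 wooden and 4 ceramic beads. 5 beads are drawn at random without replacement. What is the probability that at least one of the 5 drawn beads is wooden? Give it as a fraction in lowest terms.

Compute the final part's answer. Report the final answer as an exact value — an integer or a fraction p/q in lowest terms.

125/143

Part I: cross terms: (-25*-38 - 27*-32)=1814, (27*-10 - 8*-38)=34, (8*-11 - -10*-10)=-188, (-10*3 - -39*-11)=-459, (-39*-32 - -25*3)=1323; twice the area = |2524| = 2524; area = 1262; boundary points = 2 + 1 + 1 + 1 + 7 = 12; strictly interior points = area - boundary/2 + 1 = 1257; answer 1257
Part II: U1 = 1257; r = 6; total draws C(14,5) = 2002; complement C(10,5) = 252; favorable 2002 - 252 = 1750; P = 125/143; answer 125/143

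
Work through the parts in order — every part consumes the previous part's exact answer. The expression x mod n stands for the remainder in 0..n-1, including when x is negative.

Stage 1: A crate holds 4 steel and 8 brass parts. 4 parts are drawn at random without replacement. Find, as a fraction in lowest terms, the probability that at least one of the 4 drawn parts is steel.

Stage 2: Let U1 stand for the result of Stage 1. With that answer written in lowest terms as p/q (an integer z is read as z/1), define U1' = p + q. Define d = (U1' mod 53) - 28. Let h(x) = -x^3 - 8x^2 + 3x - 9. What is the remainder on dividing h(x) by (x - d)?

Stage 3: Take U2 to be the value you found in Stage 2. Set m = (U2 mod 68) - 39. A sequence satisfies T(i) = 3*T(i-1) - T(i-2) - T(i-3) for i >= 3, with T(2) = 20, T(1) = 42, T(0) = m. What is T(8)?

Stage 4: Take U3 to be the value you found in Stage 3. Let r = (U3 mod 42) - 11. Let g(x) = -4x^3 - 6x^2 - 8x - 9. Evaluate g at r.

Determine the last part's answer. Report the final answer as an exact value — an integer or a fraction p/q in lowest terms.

Stage 1: total draws C(12,4) = 495; complement C(8,4) = 70; favorable 495 - 70 = 425; P = 85/99; answer 85/99
Stage 2: U1 = 85/99; threaded value p + q = 184; d = -3; remainder = value at the root: -1*(-3)^3 - 8*(-3)^2 + 3*(-3)^1 - 9 = (27) + (-72) + (-9) + (-9) = -63; answer -63
Stage 3: U2 = -63; m = -34; T(3) = 3*(20) - 1*(42) - 1*(-34) = 52; iterating: T(3)=52, T(4)=94, T(5)=210, T(6)=484, T(7)=1148, T(8)=2750; answer 2750
Stage 4: U3 = 2750; r = 9; -4*(9)^3 - 6*(9)^2 - 8*(9)^1 - 9 = (-2916) + (-486) + (-72) + (-9) = -3483; answer -3483

-3483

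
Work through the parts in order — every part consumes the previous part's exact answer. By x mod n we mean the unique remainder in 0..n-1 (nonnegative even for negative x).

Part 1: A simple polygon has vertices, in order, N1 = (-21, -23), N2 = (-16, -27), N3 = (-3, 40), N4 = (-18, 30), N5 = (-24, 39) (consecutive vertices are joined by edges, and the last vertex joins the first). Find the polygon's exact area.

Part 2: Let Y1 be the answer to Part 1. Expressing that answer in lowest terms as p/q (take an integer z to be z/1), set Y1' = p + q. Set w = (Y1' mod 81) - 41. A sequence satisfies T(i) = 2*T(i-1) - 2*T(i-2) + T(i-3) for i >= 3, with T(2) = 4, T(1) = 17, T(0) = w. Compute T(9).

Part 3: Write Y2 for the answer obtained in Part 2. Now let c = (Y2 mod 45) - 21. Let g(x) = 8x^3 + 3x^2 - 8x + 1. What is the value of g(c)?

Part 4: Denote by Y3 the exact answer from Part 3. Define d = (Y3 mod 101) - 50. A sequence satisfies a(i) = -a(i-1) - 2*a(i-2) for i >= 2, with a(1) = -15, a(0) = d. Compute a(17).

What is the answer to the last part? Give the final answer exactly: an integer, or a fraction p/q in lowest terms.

-1089

Part 1: cross terms: (-21*-27 - -16*-23)=199, (-16*40 - -3*-27)=-721, (-3*30 - -18*40)=630, (-18*39 - -24*30)=18, (-24*-23 - -21*39)=1371; twice the area = |1497| = 1497; area = 1497/2; answer 1497/2
Part 2: Y1 = 1497/2; threaded value p + q = 1499; w = 0; T(3) = 2*(4) - 2*(17) + 1*(0) = -26; iterating: T(3)=-26, T(4)=-43, T(5)=-30, T(6)=0, T(7)=17, T(8)=4, T(9)=-26; answer -26
Part 3: Y2 = -26; c = -2; 8*(-2)^3 + 3*(-2)^2 - 8*(-2)^1 + 1 = (-64) + (12) + (16) + (1) = -35; answer -35
Part 4: Y3 = -35; d = 16; a(2) = -1*(-15) - 2*(16) = -17; iterating: a(2)=-17, a(3)=47, a(4)=-13, a(5)=-81, a(6)=107, a(7)=55, a(8)=-269, a(9)=159, a(10)=379, a(11)=-697, a(12)=-61, a(13)=1455, a(14)=-1333, a(15)=-1577, a(16)=4243, a(17)=-1089; answer -1089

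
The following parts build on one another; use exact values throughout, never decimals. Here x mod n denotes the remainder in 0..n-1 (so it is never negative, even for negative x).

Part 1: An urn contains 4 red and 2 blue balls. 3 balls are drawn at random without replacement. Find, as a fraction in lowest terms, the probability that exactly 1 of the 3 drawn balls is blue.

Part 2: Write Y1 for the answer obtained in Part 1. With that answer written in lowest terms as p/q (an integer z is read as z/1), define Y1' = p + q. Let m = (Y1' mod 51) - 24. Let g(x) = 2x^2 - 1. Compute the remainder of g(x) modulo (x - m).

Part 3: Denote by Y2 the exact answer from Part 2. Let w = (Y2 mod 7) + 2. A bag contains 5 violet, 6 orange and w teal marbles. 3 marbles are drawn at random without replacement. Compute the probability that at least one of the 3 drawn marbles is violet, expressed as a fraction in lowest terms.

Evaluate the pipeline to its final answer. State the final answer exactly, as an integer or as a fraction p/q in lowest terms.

Part 1: total draws C(6,3) = 20; favorable C(2,1)*C(4,2) = 12; P = 3/5; answer 3/5
Part 2: Y1 = 3/5; threaded value p + q = 8; m = -16; remainder = value at the root: 2*(-16)^2 - 1 = (512) + (-1) = 511; answer 511
Part 3: Y2 = 511; w = 2; total draws C(13,3) = 286; complement C(8,3) = 56; favorable 286 - 56 = 230; P = 115/143; answer 115/143

115/143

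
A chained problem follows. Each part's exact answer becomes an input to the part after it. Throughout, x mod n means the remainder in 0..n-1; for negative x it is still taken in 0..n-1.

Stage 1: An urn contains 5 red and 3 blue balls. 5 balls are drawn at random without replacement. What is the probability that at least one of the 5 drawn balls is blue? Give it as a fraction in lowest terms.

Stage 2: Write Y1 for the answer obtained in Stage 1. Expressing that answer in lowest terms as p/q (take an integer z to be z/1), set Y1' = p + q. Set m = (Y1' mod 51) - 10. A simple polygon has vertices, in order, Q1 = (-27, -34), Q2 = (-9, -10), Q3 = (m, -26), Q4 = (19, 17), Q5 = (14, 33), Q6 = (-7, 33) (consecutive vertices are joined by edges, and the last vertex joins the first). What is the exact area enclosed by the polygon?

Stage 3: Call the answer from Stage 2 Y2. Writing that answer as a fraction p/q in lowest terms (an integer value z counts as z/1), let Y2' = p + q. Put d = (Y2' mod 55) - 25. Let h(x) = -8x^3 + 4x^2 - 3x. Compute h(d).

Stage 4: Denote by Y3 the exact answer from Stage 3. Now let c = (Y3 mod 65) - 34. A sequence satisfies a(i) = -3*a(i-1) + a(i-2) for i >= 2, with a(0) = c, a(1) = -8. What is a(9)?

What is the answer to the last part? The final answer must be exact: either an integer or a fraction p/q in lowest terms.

Stage 1: total draws C(8,5) = 56; complement C(5,5) = 1; favorable 56 - 1 = 55; P = 55/56; answer 55/56
Stage 2: Y1 = 55/56; threaded value p + q = 111; m = -1; cross terms: (-27*-10 - -9*-34)=-36, (-9*-26 - -1*-10)=224, (-1*17 - 19*-26)=477, (19*33 - 14*17)=389, (14*33 - -7*33)=693, (-7*-34 - -27*33)=1129; twice the area = |2876| = 2876; area = 1438; answer 1438
Stage 3: Y2 = 1438; threaded value p + q = 1439; d = -16; -8*(-16)^3 + 4*(-16)^2 - 3*(-16)^1 = (32768) + (1024) + (48) = 33840; answer 33840
Stage 4: Y3 = 33840; c = 6; a(2) = -3*(-8) + 1*(6) = 30; iterating: a(2)=30, a(3)=-98, a(4)=324, a(5)=-1070, a(6)=3534, a(7)=-11672, a(8)=38550, a(9)=-127322; answer -127322

-127322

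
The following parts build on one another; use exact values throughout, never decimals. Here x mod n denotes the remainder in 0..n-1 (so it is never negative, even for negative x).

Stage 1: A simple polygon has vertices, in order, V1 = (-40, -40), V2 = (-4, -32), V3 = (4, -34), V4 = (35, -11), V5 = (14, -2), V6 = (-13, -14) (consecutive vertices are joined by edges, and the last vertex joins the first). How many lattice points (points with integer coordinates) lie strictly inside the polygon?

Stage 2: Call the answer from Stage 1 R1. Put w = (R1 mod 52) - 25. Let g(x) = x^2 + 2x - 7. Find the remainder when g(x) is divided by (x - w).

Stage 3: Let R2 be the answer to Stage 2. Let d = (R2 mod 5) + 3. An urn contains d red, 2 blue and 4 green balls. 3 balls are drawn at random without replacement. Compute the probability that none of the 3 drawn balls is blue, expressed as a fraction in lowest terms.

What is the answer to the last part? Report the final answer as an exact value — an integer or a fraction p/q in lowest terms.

Stage 1: cross terms: (-40*-32 - -4*-40)=1120, (-4*-34 - 4*-32)=264, (4*-11 - 35*-34)=1146, (35*-2 - 14*-11)=84, (14*-14 - -13*-2)=-222, (-13*-40 - -40*-14)=-40; twice the area = |2352| = 2352; area = 1176; boundary points = 4 + 2 + 1 + 3 + 3 + 1 = 14; strictly interior points = area - boundary/2 + 1 = 1170; answer 1170
Stage 2: R1 = 1170; w = 1; remainder = value at the root: 1*(1)^2 + 2*(1)^1 - 7 = (1) + (2) + (-7) = -4; answer -4
Stage 3: R2 = -4; d = 4; total draws C(10,3) = 120; favorable C(8,3) = 56; P = 7/15; answer 7/15

7/15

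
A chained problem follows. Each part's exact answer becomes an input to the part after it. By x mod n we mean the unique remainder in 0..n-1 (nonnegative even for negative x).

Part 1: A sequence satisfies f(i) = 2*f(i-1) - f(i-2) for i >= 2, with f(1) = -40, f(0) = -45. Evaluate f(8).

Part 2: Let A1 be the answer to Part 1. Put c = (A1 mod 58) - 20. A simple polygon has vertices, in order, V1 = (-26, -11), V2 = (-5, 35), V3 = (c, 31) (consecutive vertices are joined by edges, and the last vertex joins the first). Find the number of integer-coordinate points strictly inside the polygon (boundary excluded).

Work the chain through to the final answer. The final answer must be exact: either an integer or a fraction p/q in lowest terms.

Part 1: f(2) = 2*(-40) - 1*(-45) = -35; iterating: f(2)=-35, f(3)=-30, f(4)=-25, f(5)=-20, f(6)=-15, f(7)=-10, f(8)=-5; answer -5
Part 2: A1 = -5; c = 33; cross terms: (-26*35 - -5*-11)=-965, (-5*31 - 33*35)=-1310, (33*-11 - -26*31)=443; twice the area = |-1832| = 1832; area = 916; boundary points = 1 + 2 + 1 = 4; strictly interior points = area - boundary/2 + 1 = 915; answer 915

915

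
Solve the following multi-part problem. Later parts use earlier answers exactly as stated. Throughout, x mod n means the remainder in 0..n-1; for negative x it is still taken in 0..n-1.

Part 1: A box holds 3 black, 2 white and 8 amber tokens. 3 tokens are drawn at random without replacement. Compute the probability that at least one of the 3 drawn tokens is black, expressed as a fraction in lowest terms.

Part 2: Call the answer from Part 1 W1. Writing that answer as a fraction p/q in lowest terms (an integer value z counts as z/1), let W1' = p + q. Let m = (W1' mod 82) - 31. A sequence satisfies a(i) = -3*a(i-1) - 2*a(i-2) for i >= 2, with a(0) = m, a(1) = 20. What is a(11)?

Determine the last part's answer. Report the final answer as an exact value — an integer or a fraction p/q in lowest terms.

104366

Part 1: total draws C(13,3) = 286; complement C(10,3) = 120; favorable 286 - 120 = 166; P = 83/143; answer 83/143
Part 2: W1 = 83/143; threaded value p + q = 226; m = 31; a(2) = -3*(20) - 2*(31) = -122; iterating: a(2)=-122, a(3)=326, a(4)=-734, a(5)=1550, a(6)=-3182, a(7)=6446, a(8)=-12974, a(9)=26030, a(10)=-52142, a(11)=104366; answer 104366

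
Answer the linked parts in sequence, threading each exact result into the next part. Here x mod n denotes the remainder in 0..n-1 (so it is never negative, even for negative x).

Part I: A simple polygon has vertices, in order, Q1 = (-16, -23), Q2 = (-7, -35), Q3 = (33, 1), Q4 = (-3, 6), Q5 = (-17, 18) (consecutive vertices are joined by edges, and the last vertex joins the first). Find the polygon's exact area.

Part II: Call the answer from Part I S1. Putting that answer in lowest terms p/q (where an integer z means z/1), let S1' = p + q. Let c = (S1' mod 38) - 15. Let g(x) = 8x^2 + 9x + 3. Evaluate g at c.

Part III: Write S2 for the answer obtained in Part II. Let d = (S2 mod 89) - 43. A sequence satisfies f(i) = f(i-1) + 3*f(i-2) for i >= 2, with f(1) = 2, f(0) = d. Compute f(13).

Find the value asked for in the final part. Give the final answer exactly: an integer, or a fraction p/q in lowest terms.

Part I: cross terms: (-16*-35 - -7*-23)=399, (-7*1 - 33*-35)=1148, (33*6 - -3*1)=201, (-3*18 - -17*6)=48, (-17*-23 - -16*18)=679; twice the area = |2475| = 2475; area = 2475/2; answer 2475/2
Part II: S1 = 2475/2; threaded value p + q = 2477; c = -8; 8*(-8)^2 + 9*(-8)^1 + 3 = (512) + (-72) + (3) = 443; answer 443
Part III: S2 = 443; d = 44; f(2) = 1*(2) + 3*(44) = 134; iterating: f(2)=134, f(3)=140, f(4)=542, f(5)=962, f(6)=2588, f(7)=5474, f(8)=13238, f(9)=29660, f(10)=69374, f(11)=158354, f(12)=366476, f(13)=841538; answer 841538

841538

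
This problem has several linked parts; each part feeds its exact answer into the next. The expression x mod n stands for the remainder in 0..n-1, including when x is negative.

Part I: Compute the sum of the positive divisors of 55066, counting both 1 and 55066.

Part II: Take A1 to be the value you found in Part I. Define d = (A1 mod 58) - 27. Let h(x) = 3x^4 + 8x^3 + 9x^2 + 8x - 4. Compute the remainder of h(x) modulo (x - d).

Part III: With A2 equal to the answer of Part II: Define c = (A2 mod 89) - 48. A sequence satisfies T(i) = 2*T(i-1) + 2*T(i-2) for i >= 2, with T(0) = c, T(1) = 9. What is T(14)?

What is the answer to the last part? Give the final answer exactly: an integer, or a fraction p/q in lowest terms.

Part I: 55066 = 2 * 11 * 2503; sigma = (1 + 2) * (1 + 11) * (1 + 2503) = 3 * 12 * 2504 = 90144; answer 90144
Part II: A1 = 90144; d = -15; remainder = value at the root: 3*(-15)^4 + 8*(-15)^3 + 9*(-15)^2 + 8*(-15)^1 - 4 = (151875) + (-27000) + (2025) + (-120) + (-4) = 126776; answer 126776
Part III: A2 = 126776; c = -8; T(2) = 2*(9) + 2*(-8) = 2; iterating: T(2)=2, T(3)=22, T(4)=48, T(5)=140, T(6)=376, T(7)=1032, T(8)=2816, T(9)=7696, T(10)=21024, T(11)=57440, T(12)=156928, T(13)=428736, T(14)=1171328; answer 1171328

1171328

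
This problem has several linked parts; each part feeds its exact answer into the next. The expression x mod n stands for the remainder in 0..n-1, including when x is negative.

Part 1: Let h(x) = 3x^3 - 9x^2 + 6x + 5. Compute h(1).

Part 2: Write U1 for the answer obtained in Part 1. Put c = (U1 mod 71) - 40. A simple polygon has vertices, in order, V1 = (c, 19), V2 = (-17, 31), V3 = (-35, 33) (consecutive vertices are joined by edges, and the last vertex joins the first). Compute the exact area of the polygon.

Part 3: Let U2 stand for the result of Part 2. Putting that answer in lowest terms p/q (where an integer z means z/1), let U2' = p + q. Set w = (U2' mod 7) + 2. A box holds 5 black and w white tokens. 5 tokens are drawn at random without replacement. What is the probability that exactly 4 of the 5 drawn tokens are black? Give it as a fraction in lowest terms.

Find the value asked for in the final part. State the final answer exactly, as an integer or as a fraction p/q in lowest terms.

Part 1: 3*(1)^3 - 9*(1)^2 + 6*(1)^1 + 5 = (3) + (-9) + (6) + (5) = 5; answer 5
Part 2: U1 = 5; c = -35; cross terms: (-35*31 - -17*19)=-762, (-17*33 - -35*31)=524, (-35*19 - -35*33)=490; twice the area = |252| = 252; area = 126; answer 126
Part 3: U2 = 126; threaded value p + q = 127; w = 3; total draws C(8,5) = 56; favorable C(5,4)*C(3,1) = 15; P = 15/56; answer 15/56

15/56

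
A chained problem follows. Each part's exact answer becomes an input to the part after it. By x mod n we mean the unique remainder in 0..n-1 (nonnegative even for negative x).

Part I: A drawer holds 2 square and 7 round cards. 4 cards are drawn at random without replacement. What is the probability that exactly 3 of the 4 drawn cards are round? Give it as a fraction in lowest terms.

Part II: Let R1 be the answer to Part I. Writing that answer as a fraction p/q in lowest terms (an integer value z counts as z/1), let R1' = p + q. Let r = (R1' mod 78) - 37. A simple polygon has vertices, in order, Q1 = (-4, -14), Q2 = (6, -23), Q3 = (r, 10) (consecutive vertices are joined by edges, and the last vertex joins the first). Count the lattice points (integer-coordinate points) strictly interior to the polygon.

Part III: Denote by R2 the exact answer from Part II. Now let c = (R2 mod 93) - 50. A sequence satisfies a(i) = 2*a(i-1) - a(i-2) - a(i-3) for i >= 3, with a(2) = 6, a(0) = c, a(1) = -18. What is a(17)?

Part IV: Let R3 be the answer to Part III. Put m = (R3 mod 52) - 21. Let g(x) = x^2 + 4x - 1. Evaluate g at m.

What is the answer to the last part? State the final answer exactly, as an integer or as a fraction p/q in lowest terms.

Part I: total draws C(9,4) = 126; favorable C(7,3)*C(2,1) = 70; P = 5/9; answer 5/9
Part II: R1 = 5/9; threaded value p + q = 14; r = -23; cross terms: (-4*-23 - 6*-14)=176, (6*10 - -23*-23)=-469, (-23*-14 - -4*10)=362; twice the area = |69| = 69; area = 69/2; boundary points = 1 + 1 + 1 = 3; strictly interior points = area - boundary/2 + 1 = 34; answer 34
Part III: R2 = 34; c = -16; a(3) = 2*(6) - 1*(-18) - 1*(-16) = 46; iterating: a(3)=46, a(4)=104, a(5)=156, a(6)=162, a(7)=64, a(8)=-190, a(9)=-606, a(10)=-1086, a(11)=-1376, a(12)=-1060, a(13)=342, a(14)=3120, a(15)=6958, a(16)=10454, a(17)=10830; answer 10830
Part IV: R3 = 10830; m = -7; 1*(-7)^2 + 4*(-7)^1 - 1 = (49) + (-28) + (-1) = 20; answer 20

20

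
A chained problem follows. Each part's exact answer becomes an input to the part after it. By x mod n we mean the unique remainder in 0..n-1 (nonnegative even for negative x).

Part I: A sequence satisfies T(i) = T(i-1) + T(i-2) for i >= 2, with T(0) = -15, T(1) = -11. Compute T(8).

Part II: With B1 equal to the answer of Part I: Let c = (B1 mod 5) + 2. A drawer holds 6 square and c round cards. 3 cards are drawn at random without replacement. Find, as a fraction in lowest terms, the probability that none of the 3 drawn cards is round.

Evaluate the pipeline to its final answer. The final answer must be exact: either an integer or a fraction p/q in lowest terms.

Part I: T(2) = 1*(-11) + 1*(-15) = -26; iterating: T(2)=-26, T(3)=-37, T(4)=-63, T(5)=-100, T(6)=-163, T(7)=-263, T(8)=-426; answer -426
Part II: B1 = -426; c = 6; total draws C(12,3) = 220; favorable C(6,3) = 20; P = 1/11; answer 1/11

1/11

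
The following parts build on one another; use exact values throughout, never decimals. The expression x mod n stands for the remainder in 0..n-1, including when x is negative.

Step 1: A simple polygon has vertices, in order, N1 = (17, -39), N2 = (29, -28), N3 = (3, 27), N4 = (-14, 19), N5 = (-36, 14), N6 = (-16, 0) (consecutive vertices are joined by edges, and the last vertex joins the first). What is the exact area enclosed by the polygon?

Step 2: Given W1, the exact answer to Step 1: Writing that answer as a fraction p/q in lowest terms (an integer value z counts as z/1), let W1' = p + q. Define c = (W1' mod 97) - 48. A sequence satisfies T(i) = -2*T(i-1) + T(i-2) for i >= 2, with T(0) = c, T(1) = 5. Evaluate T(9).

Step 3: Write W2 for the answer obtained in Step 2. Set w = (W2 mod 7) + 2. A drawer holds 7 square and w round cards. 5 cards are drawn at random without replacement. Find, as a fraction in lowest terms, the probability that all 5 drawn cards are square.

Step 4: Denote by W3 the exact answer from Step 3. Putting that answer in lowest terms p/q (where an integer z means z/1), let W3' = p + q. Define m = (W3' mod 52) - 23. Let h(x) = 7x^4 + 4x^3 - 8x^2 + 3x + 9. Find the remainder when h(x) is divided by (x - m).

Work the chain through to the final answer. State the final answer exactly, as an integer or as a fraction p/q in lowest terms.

Step 1: cross terms: (17*-28 - 29*-39)=655, (29*27 - 3*-28)=867, (3*19 - -14*27)=435, (-14*14 - -36*19)=488, (-36*0 - -16*14)=224, (-16*-39 - 17*0)=624; twice the area = |3293| = 3293; area = 3293/2; answer 3293/2
Step 2: W1 = 3293/2; threaded value p + q = 3295; c = 46; T(2) = -2*(5) + 1*(46) = 36; iterating: T(2)=36, T(3)=-67, T(4)=170, T(5)=-407, T(6)=984, T(7)=-2375, T(8)=5734, T(9)=-13843; answer -13843
Step 3: W2 = -13843; w = 5; total draws C(12,5) = 792; favorable C(7,5) = 21; P = 7/264; answer 7/264
Step 4: W3 = 7/264; threaded value p + q = 271; m = -12; remainder = value at the root: 7*(-12)^4 + 4*(-12)^3 - 8*(-12)^2 + 3*(-12)^1 + 9 = (145152) + (-6912) + (-1152) + (-36) + (9) = 137061; answer 137061

137061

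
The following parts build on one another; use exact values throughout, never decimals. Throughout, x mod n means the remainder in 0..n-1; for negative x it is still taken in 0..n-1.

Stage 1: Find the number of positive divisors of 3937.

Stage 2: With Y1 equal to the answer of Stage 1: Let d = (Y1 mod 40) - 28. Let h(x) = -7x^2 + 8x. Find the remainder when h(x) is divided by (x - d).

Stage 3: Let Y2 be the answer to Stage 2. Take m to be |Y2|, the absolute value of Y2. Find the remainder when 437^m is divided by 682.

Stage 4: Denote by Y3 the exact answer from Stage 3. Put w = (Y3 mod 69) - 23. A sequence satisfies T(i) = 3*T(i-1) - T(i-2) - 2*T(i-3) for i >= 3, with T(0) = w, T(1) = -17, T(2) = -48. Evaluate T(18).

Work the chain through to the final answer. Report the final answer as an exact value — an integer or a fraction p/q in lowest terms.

-10244715

Stage 1: 3937 = 31 * 127; number of divisors = (1+1) * (1+1) = 4; answer 4
Stage 2: Y1 = 4; d = -24; remainder = value at the root: -7*(-24)^2 + 8*(-24)^1 = (-4032) + (-192) = -4224; answer -4224
Stage 3: Y2 = -4224; m = 4224; squarings mod 682: 437^1=437, 437^2=9, 437^4=81, 437^8=423, 437^16=245, 437^32=9, 437^64=81, 437^128=423, 437^256=245, 437^512=9, 437^1024=81, 437^2048=423, 437^4096=245; 437^4224 = 437^128 * 437^4096 = 653 (mod 682); answer 653
Stage 4: Y3 = 653; w = 9; T(3) = 3*(-48) - 1*(-17) - 2*(9) = -145; iterating: T(3)=-145, T(4)=-353, T(5)=-818, T(6)=-1811, T(7)=-3909, T(8)=-8280, T(9)=-17309, T(10)=-35829, T(11)=-73618, T(12)=-150407, T(13)=-305945, T(14)=-620192, T(15)=-1253817, T(16)=-2529369, T(17)=-5093906, T(18)=-10244715; answer -10244715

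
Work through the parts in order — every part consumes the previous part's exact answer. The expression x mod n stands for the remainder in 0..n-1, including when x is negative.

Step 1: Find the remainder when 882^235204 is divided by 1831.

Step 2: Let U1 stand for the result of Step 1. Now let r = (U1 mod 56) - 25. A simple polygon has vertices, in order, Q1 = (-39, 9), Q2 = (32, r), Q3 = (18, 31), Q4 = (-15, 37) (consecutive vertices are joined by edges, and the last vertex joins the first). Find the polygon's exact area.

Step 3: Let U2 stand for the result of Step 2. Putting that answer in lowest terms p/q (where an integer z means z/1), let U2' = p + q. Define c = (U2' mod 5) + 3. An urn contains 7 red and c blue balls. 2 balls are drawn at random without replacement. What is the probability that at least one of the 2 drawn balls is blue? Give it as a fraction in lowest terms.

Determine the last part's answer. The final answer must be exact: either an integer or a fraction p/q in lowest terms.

19/26

Step 1: squarings mod 1831: 882^1=882, 882^2=1580, 882^4=747, 882^8=1385, 882^16=1168, 882^32=129, 882^64=162, 882^128=610, 882^256=407, 882^512=859, 882^1024=1819, 882^2048=144, 882^4096=595, 882^8192=642, 882^16384=189, 882^32768=932, 882^65536=730, 882^131072=79; 882^235204 = 882^4 * 882^64 * 882^128 * 882^512 * 882^1024 * 882^4096 * 882^32768 * 882^65536 * 882^131072 = 555 (mod 1831); answer 555
Step 2: U1 = 555; r = 26; cross terms: (-39*26 - 32*9)=-1302, (32*31 - 18*26)=524, (18*37 - -15*31)=1131, (-15*9 - -39*37)=1308; twice the area = |1661| = 1661; area = 1661/2; answer 1661/2
Step 3: U2 = 1661/2; threaded value p + q = 1663; c = 6; total draws C(13,2) = 78; complement C(7,2) = 21; favorable 78 - 21 = 57; P = 19/26; answer 19/26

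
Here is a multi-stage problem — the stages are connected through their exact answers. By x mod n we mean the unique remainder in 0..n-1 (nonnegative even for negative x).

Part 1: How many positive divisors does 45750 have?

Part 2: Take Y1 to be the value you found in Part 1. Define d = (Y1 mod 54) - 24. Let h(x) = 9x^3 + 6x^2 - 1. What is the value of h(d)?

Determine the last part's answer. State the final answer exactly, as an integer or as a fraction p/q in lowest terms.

4991

Part 1: 45750 = 2 * 3 * 5^3 * 61; number of divisors = (1+1) * (1+1) * (3+1) * (1+1) = 32; answer 32
Part 2: Y1 = 32; d = 8; 9*(8)^3 + 6*(8)^2 - 1 = (4608) + (384) + (-1) = 4991; answer 4991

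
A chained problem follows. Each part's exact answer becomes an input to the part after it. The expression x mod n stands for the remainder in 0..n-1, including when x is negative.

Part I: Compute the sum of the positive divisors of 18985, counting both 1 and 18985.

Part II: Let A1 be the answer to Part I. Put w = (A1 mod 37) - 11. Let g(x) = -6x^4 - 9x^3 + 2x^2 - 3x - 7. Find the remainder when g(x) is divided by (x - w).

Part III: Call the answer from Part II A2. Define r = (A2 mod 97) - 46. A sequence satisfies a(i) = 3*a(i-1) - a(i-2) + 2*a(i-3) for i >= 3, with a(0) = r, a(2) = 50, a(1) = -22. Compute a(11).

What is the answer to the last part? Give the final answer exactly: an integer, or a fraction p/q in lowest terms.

467058

Part I: 18985 = 5 * 3797; sigma = (1 + 5) * (1 + 3797) = 6 * 3798 = 22788; answer 22788
Part II: A1 = 22788; w = 22; remainder = value at the root: -6*(22)^4 - 9*(22)^3 + 2*(22)^2 - 3*(22)^1 - 7 = (-1405536) + (-95832) + (968) + (-66) + (-7) = -1500473; answer -1500473
Part III: A2 = -1500473; r = -26; a(3) = 3*(50) - 1*(-22) + 2*(-26) = 120; iterating: a(3)=120, a(4)=266, a(5)=778, a(6)=2308, a(7)=6678, a(8)=19282, a(9)=55784, a(10)=161426, a(11)=467058; answer 467058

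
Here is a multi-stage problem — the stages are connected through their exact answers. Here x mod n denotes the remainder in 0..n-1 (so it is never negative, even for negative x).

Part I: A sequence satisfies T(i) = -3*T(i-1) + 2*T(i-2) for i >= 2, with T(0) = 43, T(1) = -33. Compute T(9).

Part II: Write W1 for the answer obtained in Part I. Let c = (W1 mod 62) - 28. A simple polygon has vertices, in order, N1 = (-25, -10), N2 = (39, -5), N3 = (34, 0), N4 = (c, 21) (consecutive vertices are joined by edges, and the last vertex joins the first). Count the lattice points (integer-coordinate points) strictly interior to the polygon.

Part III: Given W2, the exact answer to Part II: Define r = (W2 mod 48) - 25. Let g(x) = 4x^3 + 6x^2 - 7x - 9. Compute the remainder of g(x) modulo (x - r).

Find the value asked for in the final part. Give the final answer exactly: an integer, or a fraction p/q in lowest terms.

Part I: T(2) = -3*(-33) + 2*(43) = 185; iterating: T(2)=185, T(3)=-621, T(4)=2233, T(5)=-7941, T(6)=28289, T(7)=-100749, T(8)=358825, T(9)=-1277973; answer -1277973
Part II: W1 = -1277973; c = 5; cross terms: (-25*-5 - 39*-10)=515, (39*0 - 34*-5)=170, (34*21 - 5*0)=714, (5*-10 - -25*21)=475; twice the area = |1874| = 1874; area = 937; boundary points = 1 + 5 + 1 + 1 = 8; strictly interior points = area - boundary/2 + 1 = 934; answer 934
Part III: W2 = 934; r = -3; remainder = value at the root: 4*(-3)^3 + 6*(-3)^2 - 7*(-3)^1 - 9 = (-108) + (54) + (21) + (-9) = -42; answer -42

-42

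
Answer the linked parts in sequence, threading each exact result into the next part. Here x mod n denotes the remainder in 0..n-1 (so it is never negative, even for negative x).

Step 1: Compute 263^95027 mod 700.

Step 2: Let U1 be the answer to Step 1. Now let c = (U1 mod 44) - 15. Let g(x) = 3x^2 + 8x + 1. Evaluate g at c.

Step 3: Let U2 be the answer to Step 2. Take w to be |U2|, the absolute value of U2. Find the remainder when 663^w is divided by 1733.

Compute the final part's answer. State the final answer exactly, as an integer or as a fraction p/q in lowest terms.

1404

Step 1: squarings mod 700: 263^1=263, 263^2=569, 263^4=361, 263^8=121, 263^16=641, 263^32=681, 263^64=361, 263^128=121, 263^256=641, 263^512=681, 263^1024=361, 263^2048=121, 263^4096=641, 263^8192=681, 263^16384=361, 263^32768=121, 263^65536=641; 263^95027 = 263^1 * 263^2 * 263^16 * 263^32 * 263^256 * 263^512 * 263^4096 * 263^8192 * 263^16384 * 263^65536 = 667 (mod 700); answer 667
Step 2: U1 = 667; c = -8; 3*(-8)^2 + 8*(-8)^1 + 1 = (192) + (-64) + (1) = 129; answer 129
Step 3: U2 = 129; w = 129; squarings mod 1733: 663^1=663, 663^2=1120, 663^4=1441, 663^8=347, 663^16=832, 663^32=757, 663^64=1159, 663^128=206; 663^129 = 663^1 * 663^128 = 1404 (mod 1733); answer 1404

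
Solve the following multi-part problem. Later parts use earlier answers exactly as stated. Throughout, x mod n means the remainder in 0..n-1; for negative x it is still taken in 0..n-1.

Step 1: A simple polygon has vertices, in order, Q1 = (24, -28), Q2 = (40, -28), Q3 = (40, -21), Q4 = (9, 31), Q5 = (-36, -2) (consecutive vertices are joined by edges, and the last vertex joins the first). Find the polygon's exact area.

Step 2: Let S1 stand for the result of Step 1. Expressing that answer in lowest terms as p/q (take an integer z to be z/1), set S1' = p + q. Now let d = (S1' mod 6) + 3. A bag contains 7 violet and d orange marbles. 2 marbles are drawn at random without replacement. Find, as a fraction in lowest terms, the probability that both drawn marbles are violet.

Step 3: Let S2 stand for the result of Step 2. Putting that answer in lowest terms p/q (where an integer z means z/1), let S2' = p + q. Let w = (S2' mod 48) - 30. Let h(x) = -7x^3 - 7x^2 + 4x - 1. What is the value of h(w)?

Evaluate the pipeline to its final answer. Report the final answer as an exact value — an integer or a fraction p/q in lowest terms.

92639

Step 1: cross terms: (24*-28 - 40*-28)=448, (40*-21 - 40*-28)=280, (40*31 - 9*-21)=1429, (9*-2 - -36*31)=1098, (-36*-28 - 24*-2)=1056; twice the area = |4311| = 4311; area = 4311/2; answer 4311/2
Step 2: S1 = 4311/2; threaded value p + q = 4313; d = 8; total draws C(15,2) = 105; favorable C(7,2) = 21; P = 1/5; answer 1/5
Step 3: S2 = 1/5; threaded value p + q = 6; w = -24; -7*(-24)^3 - 7*(-24)^2 + 4*(-24)^1 - 1 = (96768) + (-4032) + (-96) + (-1) = 92639; answer 92639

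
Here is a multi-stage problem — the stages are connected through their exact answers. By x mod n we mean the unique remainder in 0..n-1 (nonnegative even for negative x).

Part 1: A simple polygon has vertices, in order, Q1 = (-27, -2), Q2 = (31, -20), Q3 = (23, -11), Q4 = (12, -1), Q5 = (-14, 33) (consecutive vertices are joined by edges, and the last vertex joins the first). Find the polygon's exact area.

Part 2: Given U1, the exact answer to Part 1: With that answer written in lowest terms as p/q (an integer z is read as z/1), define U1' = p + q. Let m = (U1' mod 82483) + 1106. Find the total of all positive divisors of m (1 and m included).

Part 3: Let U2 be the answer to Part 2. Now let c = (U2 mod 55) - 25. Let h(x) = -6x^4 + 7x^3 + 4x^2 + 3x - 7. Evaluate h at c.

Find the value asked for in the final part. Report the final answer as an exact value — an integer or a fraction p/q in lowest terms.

-1014467

Part 1: cross terms: (-27*-20 - 31*-2)=602, (31*-11 - 23*-20)=119, (23*-1 - 12*-11)=109, (12*33 - -14*-1)=382, (-14*-2 - -27*33)=919; twice the area = |2131| = 2131; area = 2131/2; answer 2131/2
Part 2: U1 = 2131/2; threaded value p + q = 2133; m = 3239; 3239 = 41 * 79; sigma = (1 + 41) * (1 + 79) = 42 * 80 = 3360; answer 3360
Part 3: U2 = 3360; c = -20; -6*(-20)^4 + 7*(-20)^3 + 4*(-20)^2 + 3*(-20)^1 - 7 = (-960000) + (-56000) + (1600) + (-60) + (-7) = -1014467; answer -1014467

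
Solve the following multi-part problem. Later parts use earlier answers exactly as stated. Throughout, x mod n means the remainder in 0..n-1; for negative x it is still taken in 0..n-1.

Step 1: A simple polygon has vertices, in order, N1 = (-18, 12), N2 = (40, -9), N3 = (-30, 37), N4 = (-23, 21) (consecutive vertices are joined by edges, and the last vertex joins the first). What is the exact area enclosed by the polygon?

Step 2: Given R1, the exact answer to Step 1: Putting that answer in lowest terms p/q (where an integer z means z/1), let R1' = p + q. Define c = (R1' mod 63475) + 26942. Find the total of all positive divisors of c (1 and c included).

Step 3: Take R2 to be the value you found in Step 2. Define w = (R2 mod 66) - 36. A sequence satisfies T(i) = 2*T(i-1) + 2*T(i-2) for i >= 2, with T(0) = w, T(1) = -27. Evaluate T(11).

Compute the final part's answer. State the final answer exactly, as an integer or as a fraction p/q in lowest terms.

Step 1: cross terms: (-18*-9 - 40*12)=-318, (40*37 - -30*-9)=1210, (-30*21 - -23*37)=221, (-23*12 - -18*21)=102; twice the area = |1215| = 1215; area = 1215/2; answer 1215/2
Step 2: R1 = 1215/2; threaded value p + q = 1217; c = 28159; 28159 = 29 * 971; sigma = (1 + 29) * (1 + 971) = 30 * 972 = 29160; answer 29160
Step 3: R2 = 29160; w = 18; T(2) = 2*(-27) + 2*(18) = -18; iterating: T(2)=-18, T(3)=-90, T(4)=-216, T(5)=-612, T(6)=-1656, T(7)=-4536, T(8)=-12384, T(9)=-33840, T(10)=-92448, T(11)=-252576; answer -252576

-252576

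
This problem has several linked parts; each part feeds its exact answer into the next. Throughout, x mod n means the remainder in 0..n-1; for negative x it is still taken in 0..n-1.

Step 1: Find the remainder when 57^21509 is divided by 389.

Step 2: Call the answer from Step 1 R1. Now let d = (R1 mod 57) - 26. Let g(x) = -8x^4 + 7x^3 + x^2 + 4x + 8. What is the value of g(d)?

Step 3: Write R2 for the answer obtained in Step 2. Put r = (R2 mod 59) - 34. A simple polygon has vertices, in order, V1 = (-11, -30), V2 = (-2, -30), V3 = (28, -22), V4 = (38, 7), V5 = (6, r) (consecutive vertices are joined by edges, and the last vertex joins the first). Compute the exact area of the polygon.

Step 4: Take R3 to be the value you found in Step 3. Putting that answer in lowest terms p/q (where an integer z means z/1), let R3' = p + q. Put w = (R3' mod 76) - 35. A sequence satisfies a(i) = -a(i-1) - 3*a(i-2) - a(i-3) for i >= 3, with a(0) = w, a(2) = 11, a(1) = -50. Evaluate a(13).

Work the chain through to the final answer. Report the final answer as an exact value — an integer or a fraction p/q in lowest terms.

17098

Step 1: squarings mod 389: 57^1=57, 57^2=137, 57^4=97, 57^8=73, 57^16=272, 57^32=74, 57^64=30, 57^128=122, 57^256=102, 57^512=290, 57^1024=76, 57^2048=330, 57^4096=369, 57^8192=11, 57^16384=121; 57^21509 = 57^1 * 57^4 * 57^1024 * 57^4096 * 57^16384 = 167 (mod 389); answer 167
Step 2: R1 = 167; d = 27; -8*(27)^4 + 7*(27)^3 + 1*(27)^2 + 4*(27)^1 + 8 = (-4251528) + (137781) + (729) + (108) + (8) = -4112902; answer -4112902
Step 3: R2 = -4112902; r = 13; cross terms: (-11*-30 - -2*-30)=270, (-2*-22 - 28*-30)=884, (28*7 - 38*-22)=1032, (38*13 - 6*7)=452, (6*-30 - -11*13)=-37; twice the area = |2601| = 2601; area = 2601/2; answer 2601/2
Step 4: R3 = 2601/2; threaded value p + q = 2603; w = -16; a(3) = -1*(11) - 3*(-50) - 1*(-16) = 155; iterating: a(3)=155, a(4)=-138, a(5)=-338, a(6)=597, a(7)=555, a(8)=-2008, a(9)=-254, a(10)=5723, a(11)=-2953, a(12)=-13962, a(13)=17098; answer 17098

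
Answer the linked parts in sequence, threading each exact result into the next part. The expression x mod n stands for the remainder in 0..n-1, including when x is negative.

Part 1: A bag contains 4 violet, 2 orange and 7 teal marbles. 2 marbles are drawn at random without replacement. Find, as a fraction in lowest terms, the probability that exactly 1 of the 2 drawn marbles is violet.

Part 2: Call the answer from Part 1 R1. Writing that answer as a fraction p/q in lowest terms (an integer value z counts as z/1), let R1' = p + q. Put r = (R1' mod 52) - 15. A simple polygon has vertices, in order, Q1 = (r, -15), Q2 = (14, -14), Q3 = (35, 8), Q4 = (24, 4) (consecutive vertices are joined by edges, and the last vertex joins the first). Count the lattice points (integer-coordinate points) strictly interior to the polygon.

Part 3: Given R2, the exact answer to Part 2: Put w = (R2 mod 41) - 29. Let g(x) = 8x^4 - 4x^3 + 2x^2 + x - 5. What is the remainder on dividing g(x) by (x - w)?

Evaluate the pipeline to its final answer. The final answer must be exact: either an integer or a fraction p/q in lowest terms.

Part 1: total draws C(13,2) = 78; favorable C(4,1)*C(9,1) = 36; P = 6/13; answer 6/13
Part 2: R1 = 6/13; threaded value p + q = 19; r = 4; cross terms: (4*-14 - 14*-15)=154, (14*8 - 35*-14)=602, (35*4 - 24*8)=-52, (24*-15 - 4*4)=-376; twice the area = |328| = 328; area = 164; boundary points = 1 + 1 + 1 + 1 = 4; strictly interior points = area - boundary/2 + 1 = 163; answer 163
Part 3: R2 = 163; w = 11; remainder = value at the root: 8*(11)^4 - 4*(11)^3 + 2*(11)^2 + 1*(11)^1 - 5 = (117128) + (-5324) + (242) + (11) + (-5) = 112052; answer 112052

112052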